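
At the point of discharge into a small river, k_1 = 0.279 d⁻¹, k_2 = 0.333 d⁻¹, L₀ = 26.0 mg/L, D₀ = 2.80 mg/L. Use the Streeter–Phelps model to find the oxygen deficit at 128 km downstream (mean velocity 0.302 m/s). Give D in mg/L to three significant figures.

Travel time t = x/v = 128 km / (0.302 m/s) = 128000 m / 0.302 m/s = 423800 s = 4.906 d.
k_1 L₀/(k_2−k_1) = 0.279×26.0/(0.333−0.279) = 7.254/0.05400 = 134.3 mg/L.
e^(−k_1 t) = e^(−0.279×4.906) = 0.2544; e^(−k_2 t) = e^(−0.333×4.906) = 0.1952.
D = 134.3 × (0.2544 − 0.1952) + 2.80 × 0.1952 = 7.955 + 0.5467 = 8.501 mg/L.

D ≈ 8.50 mg/L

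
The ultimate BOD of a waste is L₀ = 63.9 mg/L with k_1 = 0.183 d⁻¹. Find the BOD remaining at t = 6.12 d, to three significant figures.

L_t = L₀ e^(−k_1 t) = 63.9 × e^(−0.183×6.12) = 63.9 × 0.3263 = 20.85 mg/L.

L ≈ 20.9 mg/L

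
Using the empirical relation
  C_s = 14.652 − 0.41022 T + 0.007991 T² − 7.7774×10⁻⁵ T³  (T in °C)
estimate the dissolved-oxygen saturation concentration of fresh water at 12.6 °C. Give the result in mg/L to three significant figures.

C_s = 14.652 − 0.41022×12.6 + 0.007991×12.6² − 7.7774×10⁻⁵×12.6³ = 10.60 mg/L.

C_s ≈ 10.6 mg/L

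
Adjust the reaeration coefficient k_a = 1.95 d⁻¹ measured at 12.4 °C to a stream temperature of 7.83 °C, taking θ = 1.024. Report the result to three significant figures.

k_a ≈ 1.75 d⁻¹

k_a(T₂) = k_a(T₁) · θ^(T₂−T₁) = 1.95 × 1.024^(7.83−12.4)
= 1.95 × 1.024^-4.57 = 1.95 × 0.8973 = 1.750 d⁻¹.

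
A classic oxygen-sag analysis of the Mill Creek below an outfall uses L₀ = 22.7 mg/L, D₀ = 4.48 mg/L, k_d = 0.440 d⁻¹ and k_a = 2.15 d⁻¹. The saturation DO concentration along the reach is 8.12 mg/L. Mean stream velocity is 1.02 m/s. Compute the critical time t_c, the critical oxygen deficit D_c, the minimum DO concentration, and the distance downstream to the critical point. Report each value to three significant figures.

t_c = [1/(k_a−k_d)] ln[(k_a/k_d)(1 − D₀(k_a−k_d)/(k_d L₀))]
= [1/(2.15−0.440)] ln[(2.15/0.440)(1 − 4.48×1.710/(0.440×22.7))]
= (1/1.710) ln[4.886 × 0.2330] = 0.5848 × ln(1.139) = 0.5848 × 0.1297 = 0.07587 d.
D_c = (k_d/k_a) L₀ e^(−k_d t_c) = (0.440/2.15) × 22.7 × e^(−0.440×0.07587) = 0.2047 × 22.7 × 0.9672 = 4.493 mg/L.
Minimum DO = C_s − D_c = 8.12 − 4.493 = 3.627 mg/L.
x_c = v t_c = 1.02 m/s × 0.07587 d × 86400 s/d = 6686 m ≈ 6.69 km.

t_c ≈ 0.0759 d; D_c ≈ 4.49 mg/L; min DO ≈ 3.63 mg/L; x_c ≈ 6.69 km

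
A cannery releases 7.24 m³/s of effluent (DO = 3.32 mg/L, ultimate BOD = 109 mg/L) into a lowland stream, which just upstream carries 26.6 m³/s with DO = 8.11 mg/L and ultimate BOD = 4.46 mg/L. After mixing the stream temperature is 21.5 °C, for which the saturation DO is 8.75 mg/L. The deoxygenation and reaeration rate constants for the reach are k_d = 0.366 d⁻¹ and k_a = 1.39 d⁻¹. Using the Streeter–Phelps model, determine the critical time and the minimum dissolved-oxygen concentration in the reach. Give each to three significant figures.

Mixed DO = (26.6×8.11 + 7.24×3.32)/(26.6+7.24) = 239.8/33.84 = 7.085 mg/L.
Mixed L₀ = (26.6×4.46 + 7.24×109)/(33.84) = 907.8/33.84 = 26.83 mg/L.
Initial deficit D₀ = C_s − DO₀ = 8.75 − 7.085 = 1.665 mg/L.
t_c = (1/1.024) ln[(1.39/0.366)(1 − 1.665×1.024/(0.366×26.83))] = 0.9766 × ln(3.138) = 1.117 d.
D_c = (0.366/1.39) × 26.83 × e^(−0.366×1.117) = 0.2633 × 26.83 × 0.6645 = 4.693 mg/L.
Minimum DO = 8.75 − 4.693 = 4.057 mg/L.

t_c ≈ 1.12 d; minimum DO ≈ 4.06 mg/L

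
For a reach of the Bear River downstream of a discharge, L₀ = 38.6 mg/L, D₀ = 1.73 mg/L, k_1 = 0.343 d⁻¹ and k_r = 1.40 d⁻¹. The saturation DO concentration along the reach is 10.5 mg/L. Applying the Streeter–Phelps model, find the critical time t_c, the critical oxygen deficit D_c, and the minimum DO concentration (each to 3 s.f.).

t_c ≈ 1.19 d; D_c ≈ 6.29 mg/L; min DO ≈ 4.21 mg/L

With k_r/k_1 = 4.082 and 1 − D₀(k_r−k_1)/(k_1 L₀) = 0.8619,
t_c = ln(4.082 × 0.8619) / (1.40 − 0.343) = ln(3.518) / 1.057 = 1.258/1.057 = 1.190 d.
D_c = (k_1/k_r) L₀ e^(−k_1 t_c) = (0.343/1.40) × 38.6 × e^(−0.343×1.190) = 0.2450 × 38.6 × 0.6649 = 6.288 mg/L.
Minimum DO = C_s − D_c = 10.5 − 6.288 = 4.212 mg/L.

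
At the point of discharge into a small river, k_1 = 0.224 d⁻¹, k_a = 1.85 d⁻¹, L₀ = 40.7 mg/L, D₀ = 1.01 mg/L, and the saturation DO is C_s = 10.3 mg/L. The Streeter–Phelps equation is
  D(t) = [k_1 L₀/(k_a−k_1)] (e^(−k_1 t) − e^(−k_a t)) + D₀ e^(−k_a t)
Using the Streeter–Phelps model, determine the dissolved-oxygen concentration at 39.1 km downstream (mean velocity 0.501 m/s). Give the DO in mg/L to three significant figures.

DO ≈ 6.58 mg/L

Travel time t = x/v = 39.1 km / (0.501 m/s) = 39100 m / 0.501 m/s = 78040 s = 0.9033 d.
k_1 L₀/(k_a−k_1) = 0.224×40.7/(1.85−0.224) = 9.117/1.626 = 5.607 mg/L.
e^(−k_1 t) = e^(−0.224×0.9033) = 0.8168; e^(−k_a t) = e^(−1.85×0.9033) = 0.1880.
D = 5.607 × (0.8168 − 0.1880) + 1.01 × 0.1880 = 3.525 + 0.1899 = 3.715 mg/L.
DO = C_s − D = 10.3 − 3.715 = 6.585 mg/L.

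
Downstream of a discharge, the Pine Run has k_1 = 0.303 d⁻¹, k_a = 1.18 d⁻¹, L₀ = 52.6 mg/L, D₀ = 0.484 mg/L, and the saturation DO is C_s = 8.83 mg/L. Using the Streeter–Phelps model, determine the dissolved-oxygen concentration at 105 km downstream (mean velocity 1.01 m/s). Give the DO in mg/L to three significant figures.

Travel time t = x/v = 105 km / (1.01 m/s) = 105000 m / 1.01 m/s = 104000 s = 1.203 d.
k_1 L₀/(k_a−k_1) = 0.303×52.6/(1.18−0.303) = 15.94/0.8770 = 18.17 mg/L.
e^(−k_1 t) = e^(−0.303×1.203) = 0.6945; e^(−k_a t) = e^(−1.18×1.203) = 0.2418.
D = 18.17 × (0.6945 − 0.2418) + 0.484 × 0.2418 = 8.228 + 0.1170 = 8.345 mg/L.
DO = C_s − D = 8.83 − 8.345 = 0.4855 mg/L.

DO ≈ 0.485 mg/L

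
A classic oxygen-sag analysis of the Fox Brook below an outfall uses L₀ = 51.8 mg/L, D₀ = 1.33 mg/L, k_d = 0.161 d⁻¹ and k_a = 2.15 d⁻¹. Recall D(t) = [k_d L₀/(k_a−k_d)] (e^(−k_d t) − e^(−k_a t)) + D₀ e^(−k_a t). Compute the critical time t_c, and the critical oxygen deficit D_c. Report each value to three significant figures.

t_c ≈ 1.11 d; D_c ≈ 3.24 mg/L

With k_a/k_d = 13.35 and 1 − D₀(k_a−k_d)/(k_d L₀) = 0.6828,
t_c = ln(13.35 × 0.6828) / (2.15 − 0.161) = ln(9.118) / 1.989 = 2.210/1.989 = 1.111 d.
L(t_c) = L₀ e^(−k_d t_c) = 51.8 × 0.8362 = 43.31 mg/L, and at the critical point k_a D_c = k_d L, so D_c = (0.161/2.15) × 43.31 = 3.244 mg/L.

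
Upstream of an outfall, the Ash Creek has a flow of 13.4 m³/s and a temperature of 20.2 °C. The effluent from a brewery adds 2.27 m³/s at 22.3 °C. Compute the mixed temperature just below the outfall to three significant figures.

20.5 °C

Flow-weighted mixing: C = (Q_r C_r + Q_w C_w)/(Q_r + Q_w)
= (13.4×20.2 + 2.27×22.3)/(13.4 + 2.27) = 321.3/15.67 = 20.50 °C.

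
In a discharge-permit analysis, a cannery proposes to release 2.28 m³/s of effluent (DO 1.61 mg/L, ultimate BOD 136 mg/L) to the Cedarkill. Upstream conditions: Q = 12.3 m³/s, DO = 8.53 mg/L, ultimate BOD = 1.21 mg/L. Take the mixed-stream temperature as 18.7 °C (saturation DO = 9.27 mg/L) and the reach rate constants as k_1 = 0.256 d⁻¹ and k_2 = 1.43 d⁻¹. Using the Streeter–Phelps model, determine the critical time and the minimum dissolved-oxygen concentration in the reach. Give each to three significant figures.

Mixed DO = (12.3×8.53 + 2.28×1.61)/(12.3+2.28) = 108.6/14.58 = 7.448 mg/L.
Mixed L₀ = (12.3×1.21 + 2.28×136)/(14.58) = 325.0/14.58 = 22.29 mg/L.
Initial deficit D₀ = C_s − DO₀ = 9.27 − 7.448 = 1.822 mg/L.
t_c = (1/1.174) ln[(1.43/0.256)(1 − 1.822×1.174/(0.256×22.29))] = 0.8518 × ln(3.492) = 1.065 d.
D_c = (0.256/1.43) × 22.29 × e^(−0.256×1.065) = 0.1790 × 22.29 × 0.7614 = 3.038 mg/L.
Minimum DO = 9.27 − 3.038 = 6.232 mg/L.

t_c ≈ 1.07 d; minimum DO ≈ 6.23 mg/L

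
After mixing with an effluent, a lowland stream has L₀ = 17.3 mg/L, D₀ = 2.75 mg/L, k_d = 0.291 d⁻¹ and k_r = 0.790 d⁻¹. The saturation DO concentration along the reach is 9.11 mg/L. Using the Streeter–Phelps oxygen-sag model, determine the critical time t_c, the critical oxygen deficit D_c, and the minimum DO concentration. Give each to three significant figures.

With k_r/k_d = 2.715 and 1 − D₀(k_r−k_d)/(k_d L₀) = 0.7274,
t_c = ln(2.715 × 0.7274) / (0.790 − 0.291) = ln(1.975) / 0.4990 = 0.6805/0.4990 = 1.364 d.
L(t_c) = L₀ e^(−k_d t_c) = 17.3 × 0.6725 = 11.63 mg/L, and at the critical point k_r D_c = k_d L, so D_c = (0.291/0.790) × 11.63 = 4.285 mg/L.
Minimum DO = C_s − D_c = 9.11 − 4.285 = 4.825 mg/L.

t_c ≈ 1.36 d; D_c ≈ 4.29 mg/L; min DO ≈ 4.82 mg/L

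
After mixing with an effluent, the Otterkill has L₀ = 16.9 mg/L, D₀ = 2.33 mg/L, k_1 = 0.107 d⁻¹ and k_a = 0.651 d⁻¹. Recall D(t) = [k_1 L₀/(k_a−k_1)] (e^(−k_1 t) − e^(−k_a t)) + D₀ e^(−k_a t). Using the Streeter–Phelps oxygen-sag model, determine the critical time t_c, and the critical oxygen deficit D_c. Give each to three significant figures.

t_c ≈ 1.10 d; D_c ≈ 2.47 mg/L

With k_a/k_1 = 6.084 and 1 − D₀(k_a−k_1)/(k_1 L₀) = 0.2991,
t_c = ln(6.084 × 0.2991) / (0.651 − 0.107) = ln(1.819) / 0.5440 = 0.5986/0.5440 = 1.100 d.
L(t_c) = L₀ e^(−k_1 t_c) = 16.9 × 0.8889 = 15.02 mg/L, and at the critical point k_a D_c = k_1 L, so D_c = (0.107/0.651) × 15.02 = 2.469 mg/L.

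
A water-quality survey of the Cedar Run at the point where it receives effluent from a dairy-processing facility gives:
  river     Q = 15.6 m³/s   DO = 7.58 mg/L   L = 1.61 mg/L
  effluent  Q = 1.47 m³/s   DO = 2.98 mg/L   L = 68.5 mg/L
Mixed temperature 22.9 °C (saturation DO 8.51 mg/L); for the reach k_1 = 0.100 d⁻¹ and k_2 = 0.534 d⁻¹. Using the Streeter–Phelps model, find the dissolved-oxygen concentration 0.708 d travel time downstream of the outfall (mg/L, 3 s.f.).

Mixed DO = (15.6×7.58 + 1.47×2.98)/(15.6+1.47) = 122.6/17.07 = 7.184 mg/L.
Mixed L₀ = (15.6×1.61 + 1.47×68.5)/(17.07) = 125.8/17.07 = 7.370 mg/L.
Initial deficit D₀ = C_s − DO₀ = 8.51 − 7.184 = 1.326 mg/L.
D(0.708) = [0.100×7.370/(0.534−0.100)](e^(−0.100×0.708) − e^(−0.534×0.708)) + 1.326 e^(−0.534×0.708)
= 1.698 × (0.9316 − 0.6852) + 1.326 × 0.6852 = 1.327 mg/L.
DO = 8.51 − 1.327 = 7.183 mg/L.

DO ≈ 7.18 mg/L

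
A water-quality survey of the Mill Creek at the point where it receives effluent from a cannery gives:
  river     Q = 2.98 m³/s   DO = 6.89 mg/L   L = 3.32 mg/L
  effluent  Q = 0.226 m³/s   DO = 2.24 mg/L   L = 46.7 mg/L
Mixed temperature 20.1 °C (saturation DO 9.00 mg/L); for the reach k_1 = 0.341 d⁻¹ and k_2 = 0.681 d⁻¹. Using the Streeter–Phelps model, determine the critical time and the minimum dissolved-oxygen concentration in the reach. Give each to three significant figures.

Mixed DO = (2.98×6.89 + 0.226×2.24)/(2.98+0.226) = 21.04/3.206 = 6.562 mg/L.
Mixed L₀ = (2.98×3.32 + 0.226×46.7)/(3.206) = 20.45/3.206 = 6.378 mg/L.
Initial deficit D₀ = C_s − DO₀ = 9.00 − 6.562 = 2.438 mg/L.
t_c = (1/0.3400) ln[(0.681/0.341)(1 − 2.438×0.3400/(0.341×6.378))] = 2.941 × ln(1.236) = 0.6231 d.
D_c = (0.341/0.681) × 6.378 × e^(−0.341×0.6231) = 0.5007 × 6.378 × 0.8086 = 2.582 mg/L.
Minimum DO = 9.00 − 2.582 = 6.418 mg/L.

t_c ≈ 0.623 d; minimum DO ≈ 6.42 mg/L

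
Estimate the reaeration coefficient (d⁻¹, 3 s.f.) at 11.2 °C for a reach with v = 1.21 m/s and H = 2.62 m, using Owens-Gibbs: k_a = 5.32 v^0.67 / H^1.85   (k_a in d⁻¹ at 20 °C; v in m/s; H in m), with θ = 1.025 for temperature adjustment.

k_a ≈ 0.819 d⁻¹

k_a(20) = 5.32 × 1.21^0.67 / 2.62^1.85 = 5.32 × 1.136 / 5.941 = 1.017 d⁻¹.
k_a(11.2) = 1.017 × 1.025^(11.2−20) = 1.017 × 0.8047 = 0.8187 d⁻¹.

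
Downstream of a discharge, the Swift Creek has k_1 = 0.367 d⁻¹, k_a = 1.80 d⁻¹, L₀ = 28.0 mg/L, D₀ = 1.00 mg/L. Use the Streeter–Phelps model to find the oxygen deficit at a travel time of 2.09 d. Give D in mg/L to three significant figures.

k_1 L₀/(k_a−k_1) = 0.367×28.0/(1.80−0.367) = 10.28/1.433 = 7.171 mg/L.
e^(−k_1 t) = e^(−0.367×2.090) = 0.4644; e^(−k_a t) = e^(−1.80×2.090) = 0.02324.
D = 7.171 × (0.4644 − 0.02324) + 1.00 × 0.02324 = 3.163 + 0.02324 = 3.187 mg/L.

D ≈ 3.19 mg/L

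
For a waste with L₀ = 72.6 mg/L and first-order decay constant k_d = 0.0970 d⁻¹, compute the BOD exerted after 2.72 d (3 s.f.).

y ≈ 16.8 mg/L

y_t = L₀(1 − e^(−k_d t)) = 72.6 × (1 − e^(−0.0970×2.72))
= 72.6 × (1 − 0.7681) = 72.6 × 0.2319 = 16.84 mg/L.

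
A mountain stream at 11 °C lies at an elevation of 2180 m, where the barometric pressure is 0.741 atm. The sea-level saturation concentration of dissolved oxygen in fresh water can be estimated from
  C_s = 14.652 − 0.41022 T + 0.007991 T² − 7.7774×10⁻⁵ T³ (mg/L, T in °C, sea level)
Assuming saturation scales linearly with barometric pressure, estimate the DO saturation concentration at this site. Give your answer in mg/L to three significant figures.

C_s ≈ 8.15 mg/L

At sea level: C_s = 14.652 − 0.41022×11 + 0.007991×11² − 7.7774×10⁻⁵×11³ = 11.00 mg/L.
Pressure correction: C_s' = 11.00 × 0.741 = 8.153 mg/L.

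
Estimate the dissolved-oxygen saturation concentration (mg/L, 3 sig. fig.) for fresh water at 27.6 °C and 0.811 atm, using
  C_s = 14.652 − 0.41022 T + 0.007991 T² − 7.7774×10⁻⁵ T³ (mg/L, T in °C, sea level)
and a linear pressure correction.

At sea level: C_s = 14.652 − 0.41022×27.6 + 0.007991×27.6² − 7.7774×10⁻⁵×27.6³ = 7.782 mg/L.
Pressure correction: C_s' = 7.782 × 0.811 = 6.311 mg/L.

C_s ≈ 6.31 mg/L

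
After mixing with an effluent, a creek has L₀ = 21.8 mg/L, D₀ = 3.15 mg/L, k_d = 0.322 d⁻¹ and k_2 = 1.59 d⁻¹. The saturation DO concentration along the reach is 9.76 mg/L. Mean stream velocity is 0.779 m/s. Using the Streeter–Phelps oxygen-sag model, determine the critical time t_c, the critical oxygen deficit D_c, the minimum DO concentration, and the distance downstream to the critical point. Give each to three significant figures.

t_c = [1/(k_2−k_d)] ln[(k_2/k_d)(1 − D₀(k_2−k_d)/(k_d L₀))]
= [1/(1.59−0.322)] ln[(1.59/0.322)(1 − 3.15×1.268/(0.322×21.8))]
= (1/1.268) ln[4.938 × 0.4310] = 0.7886 × ln(2.128) = 0.7886 × 0.7553 = 0.5956 d.
D_c = (k_d/k_2) L₀ e^(−k_d t_c) = (0.322/1.59) × 21.8 × e^(−0.322×0.5956) = 0.2025 × 21.8 × 0.8255 = 3.644 mg/L.
Minimum DO = C_s − D_c = 9.76 − 3.644 = 6.116 mg/L.
x_c = v t_c = 0.779 m/s × 0.5956 d × 86400 s/d = 40090 m ≈ 40.1 km.

t_c ≈ 0.596 d; D_c ≈ 3.64 mg/L; min DO ≈ 6.12 mg/L; x_c ≈ 40.1 km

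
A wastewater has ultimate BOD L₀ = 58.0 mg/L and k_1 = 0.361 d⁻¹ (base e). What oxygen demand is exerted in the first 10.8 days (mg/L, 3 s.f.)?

y_t = L₀(1 − e^(−k_1 t)) = 58.0 × (1 − e^(−0.361×10.8))
= 58.0 × (1 − 0.02027) = 58.0 × 0.9797 = 56.82 mg/L.

y ≈ 56.8 mg/L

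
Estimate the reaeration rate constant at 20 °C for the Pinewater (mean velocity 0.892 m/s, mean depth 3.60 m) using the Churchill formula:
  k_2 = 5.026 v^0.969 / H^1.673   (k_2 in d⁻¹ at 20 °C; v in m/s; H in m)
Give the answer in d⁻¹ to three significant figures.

k_2 ≈ 0.528 d⁻¹

k_2 = 5.026 × 0.892^0.969 / 3.60^1.673 = 5.026 × 0.8952 / 8.525 = 0.5278 d⁻¹.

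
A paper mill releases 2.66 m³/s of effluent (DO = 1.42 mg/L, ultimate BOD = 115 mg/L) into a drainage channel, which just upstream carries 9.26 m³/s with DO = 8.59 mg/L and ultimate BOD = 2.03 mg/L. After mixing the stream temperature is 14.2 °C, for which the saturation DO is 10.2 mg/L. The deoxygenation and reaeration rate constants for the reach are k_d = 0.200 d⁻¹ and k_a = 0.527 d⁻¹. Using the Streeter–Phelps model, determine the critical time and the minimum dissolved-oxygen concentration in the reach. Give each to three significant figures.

t_c ≈ 2.31 d; minimum DO ≈ 3.68 mg/L

Mixed DO = (9.26×8.59 + 2.66×1.42)/(9.26+2.66) = 83.32/11.92 = 6.990 mg/L.
Mixed L₀ = (9.26×2.03 + 2.66×115)/(11.92) = 324.7/11.92 = 27.24 mg/L.
Initial deficit D₀ = C_s − DO₀ = 10.2 − 6.990 = 3.210 mg/L.
t_c = (1/0.3270) ln[(0.527/0.200)(1 − 3.210×0.3270/(0.200×27.24))] = 3.058 × ln(2.127) = 2.308 d.
D_c = (0.200/0.527) × 27.24 × e^(−0.200×2.308) = 0.3795 × 27.24 × 0.6302 = 6.515 mg/L.
Minimum DO = 10.2 − 6.515 = 3.685 mg/L.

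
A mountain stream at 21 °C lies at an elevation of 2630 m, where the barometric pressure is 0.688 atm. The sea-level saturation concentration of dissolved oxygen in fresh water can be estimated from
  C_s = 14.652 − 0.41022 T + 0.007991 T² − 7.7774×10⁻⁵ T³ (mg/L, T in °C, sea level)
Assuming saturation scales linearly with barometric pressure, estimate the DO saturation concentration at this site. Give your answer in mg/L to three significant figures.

C_s ≈ 6.08 mg/L

At sea level: C_s = 14.652 − 0.41022×21 + 0.007991×21² − 7.7774×10⁻⁵×21³ = 8.841 mg/L.
Pressure correction: C_s' = 8.841 × 0.688 = 6.083 mg/L.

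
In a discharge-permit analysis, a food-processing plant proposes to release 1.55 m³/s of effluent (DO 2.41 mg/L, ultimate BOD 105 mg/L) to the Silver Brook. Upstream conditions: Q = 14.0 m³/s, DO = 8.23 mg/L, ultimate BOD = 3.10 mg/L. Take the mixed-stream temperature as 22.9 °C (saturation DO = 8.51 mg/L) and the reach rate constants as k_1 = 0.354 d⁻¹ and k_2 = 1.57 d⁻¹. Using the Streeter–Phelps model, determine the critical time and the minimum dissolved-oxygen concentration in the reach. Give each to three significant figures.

t_c ≈ 1.02 d; minimum DO ≈ 6.42 mg/L

Mixed DO = (14.0×8.23 + 1.55×2.41)/(14.0+1.55) = 119.0/15.55 = 7.650 mg/L.
Mixed L₀ = (14.0×3.10 + 1.55×105)/(15.55) = 206.2/15.55 = 13.26 mg/L.
Initial deficit D₀ = C_s − DO₀ = 8.51 − 7.650 = 0.8601 mg/L.
t_c = (1/1.216) ln[(1.57/0.354)(1 − 0.8601×1.216/(0.354×13.26))] = 0.8224 × ln(3.447) = 1.018 d.
D_c = (0.354/1.57) × 13.26 × e^(−0.354×1.018) = 0.2255 × 13.26 × 0.6975 = 2.085 mg/L.
Minimum DO = 8.51 − 2.085 = 6.425 mg/L.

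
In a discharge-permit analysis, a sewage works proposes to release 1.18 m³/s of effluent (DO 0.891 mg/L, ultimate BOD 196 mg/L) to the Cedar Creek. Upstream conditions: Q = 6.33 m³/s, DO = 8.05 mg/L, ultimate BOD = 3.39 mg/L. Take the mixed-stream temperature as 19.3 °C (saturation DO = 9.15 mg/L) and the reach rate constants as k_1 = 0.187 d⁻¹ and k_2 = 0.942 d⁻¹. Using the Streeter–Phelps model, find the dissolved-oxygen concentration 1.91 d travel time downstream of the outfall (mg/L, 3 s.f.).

Mixed DO = (6.33×8.05 + 1.18×0.891)/(6.33+1.18) = 52.01/7.510 = 6.925 mg/L.
Mixed L₀ = (6.33×3.39 + 1.18×196)/(7.510) = 252.7/7.510 = 33.65 mg/L.
Initial deficit D₀ = C_s − DO₀ = 9.15 − 6.925 = 2.225 mg/L.
D(1.91) = [0.187×33.65/(0.942−0.187)](e^(−0.187×1.91) − e^(−0.942×1.91)) + 2.225 e^(−0.942×1.91)
= 8.335 × (0.6997 − 0.1654) + 2.225 × 0.1654 = 4.821 mg/L.
DO = 9.15 − 4.821 = 4.329 mg/L.

DO ≈ 4.33 mg/L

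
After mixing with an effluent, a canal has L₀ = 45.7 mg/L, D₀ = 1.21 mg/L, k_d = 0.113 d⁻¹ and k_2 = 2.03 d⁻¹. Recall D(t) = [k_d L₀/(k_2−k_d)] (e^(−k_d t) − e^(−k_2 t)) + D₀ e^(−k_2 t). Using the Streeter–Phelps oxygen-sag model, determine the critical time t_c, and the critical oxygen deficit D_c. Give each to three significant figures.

With k_2/k_d = 17.96 and 1 − D₀(k_2−k_d)/(k_d L₀) = 0.5508,
t_c = ln(17.96 × 0.5508) / (2.03 − 0.113) = ln(9.895) / 1.917 = 2.292/1.917 = 1.196 d.
D_c = (k_d/k_2) L₀ e^(−k_d t_c) = (0.113/2.03) × 45.7 × e^(−0.113×1.196) = 0.05567 × 45.7 × 0.8736 = 2.222 mg/L.

t_c ≈ 1.20 d; D_c ≈ 2.22 mg/L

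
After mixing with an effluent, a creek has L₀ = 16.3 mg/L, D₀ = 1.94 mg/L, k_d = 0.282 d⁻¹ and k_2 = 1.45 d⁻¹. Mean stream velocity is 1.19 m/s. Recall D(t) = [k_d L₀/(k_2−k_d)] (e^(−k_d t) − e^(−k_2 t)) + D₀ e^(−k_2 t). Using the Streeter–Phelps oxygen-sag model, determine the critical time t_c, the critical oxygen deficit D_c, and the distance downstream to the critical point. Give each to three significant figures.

At the critical point dD/dt = 0, so k_d L₀ e^(−k_d t) = k_2 D. Substituting D(t) from the Streeter–Phelps equation and solving for t gives
t_c = ln[(k_2/k_d)(1 − D₀(k_2−k_d)/(k_d L₀))] / (k_2−k_d).
Here k_2−k_d = 1.168 d⁻¹ and 1 − D₀(k_2−k_d)/(k_d L₀) = 1 − 1.94×1.168/(0.282×16.3) = 0.5070, so
t_c = ln(5.142 × 0.5070) / 1.168 = 0.9583 / 1.168 = 0.8204 d.
D_c = (k_d/k_2) L₀ e^(−k_d t_c) = (0.282/1.45) × 16.3 × e^(−0.282×0.8204) = 0.1945 × 16.3 × 0.7935 = 2.515 mg/L.
x_c = v t_c = 1.19 m/s × 0.8204 d × 86400 s/d = 84350 m ≈ 84.4 km.

t_c ≈ 0.820 d; D_c ≈ 2.52 mg/L; x_c ≈ 84.4 km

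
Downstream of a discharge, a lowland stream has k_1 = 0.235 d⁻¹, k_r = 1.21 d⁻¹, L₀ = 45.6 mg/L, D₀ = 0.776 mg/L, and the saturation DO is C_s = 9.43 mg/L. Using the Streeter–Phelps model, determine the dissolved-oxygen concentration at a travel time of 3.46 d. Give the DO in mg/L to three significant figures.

DO ≈ 4.71 mg/L

k_1 L₀/(k_r−k_1) = 0.235×45.6/(1.21−0.235) = 10.72/0.9750 = 10.99 mg/L.
e^(−k_1 t) = e^(−0.235×3.460) = 0.4435; e^(−k_r t) = e^(−1.21×3.460) = 0.01520.
D = 10.99 × (0.4435 − 0.01520) + 0.776 × 0.01520 = 4.707 + 0.01179 = 4.719 mg/L.
DO = C_s − D = 9.43 − 4.719 = 4.711 mg/L.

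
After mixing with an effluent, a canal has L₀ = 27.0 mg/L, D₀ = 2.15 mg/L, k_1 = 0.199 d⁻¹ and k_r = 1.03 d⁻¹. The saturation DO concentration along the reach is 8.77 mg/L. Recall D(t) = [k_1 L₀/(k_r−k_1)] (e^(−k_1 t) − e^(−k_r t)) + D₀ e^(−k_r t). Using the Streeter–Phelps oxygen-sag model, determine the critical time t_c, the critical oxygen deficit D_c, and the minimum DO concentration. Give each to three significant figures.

t_c ≈ 1.49 d; D_c ≈ 3.88 mg/L; min DO ≈ 4.89 mg/L

t_c = [1/(k_r−k_1)] ln[(k_r/k_1)(1 − D₀(k_r−k_1)/(k_1 L₀))]
= [1/(1.03−0.199)] ln[(1.03/0.199)(1 − 2.15×0.8310/(0.199×27.0))]
= (1/0.8310) ln[5.176 × 0.6675] = 1.203 × ln(3.455) = 1.203 × 1.240 = 1.492 d.
D_c = (k_1/k_r) L₀ e^(−k_1 t_c) = (0.199/1.03) × 27.0 × e^(−0.199×1.492) = 0.1932 × 27.0 × 0.7431 = 3.877 mg/L.
Minimum DO = C_s − D_c = 8.77 − 3.877 = 4.893 mg/L.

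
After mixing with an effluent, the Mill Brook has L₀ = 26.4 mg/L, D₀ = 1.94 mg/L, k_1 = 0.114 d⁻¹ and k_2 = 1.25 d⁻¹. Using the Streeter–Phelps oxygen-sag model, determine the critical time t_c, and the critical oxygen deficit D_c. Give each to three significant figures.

t_c ≈ 0.948 d; D_c ≈ 2.16 mg/L

t_c = [1/(k_2−k_1)] ln[(k_2/k_1)(1 − D₀(k_2−k_1)/(k_1 L₀))]
= [1/(1.25−0.114)] ln[(1.25/0.114)(1 − 1.94×1.136/(0.114×26.4))]
= (1/1.136) ln[10.96 × 0.2677] = 0.8803 × ln(2.936) = 0.8803 × 1.077 = 0.9480 d.
D_c = (k_1/k_2) L₀ e^(−k_1 t_c) = (0.114/1.25) × 26.4 × e^(−0.114×0.9480) = 0.09120 × 26.4 × 0.8976 = 2.161 mg/L.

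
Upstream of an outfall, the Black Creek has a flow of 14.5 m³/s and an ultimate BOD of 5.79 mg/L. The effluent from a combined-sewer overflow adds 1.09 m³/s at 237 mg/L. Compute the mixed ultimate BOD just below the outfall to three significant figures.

22.0 mg/L

Flow-weighted mixing: C = (Q_r C_r + Q_w C_w)/(Q_r + Q_w)
= (14.5×5.79 + 1.09×237)/(14.5 + 1.09) = 342.3/15.59 = 21.96 mg/L.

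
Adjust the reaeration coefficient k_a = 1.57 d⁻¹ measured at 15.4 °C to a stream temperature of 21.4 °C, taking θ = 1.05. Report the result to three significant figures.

k_a(T₂) = k_a(T₁) · θ^(T₂−T₁) = 1.57 × 1.05^(21.4−15.4)
= 1.57 × 1.05^6.00 = 1.57 × 1.340 = 2.104 d⁻¹.

k_a ≈ 2.10 d⁻¹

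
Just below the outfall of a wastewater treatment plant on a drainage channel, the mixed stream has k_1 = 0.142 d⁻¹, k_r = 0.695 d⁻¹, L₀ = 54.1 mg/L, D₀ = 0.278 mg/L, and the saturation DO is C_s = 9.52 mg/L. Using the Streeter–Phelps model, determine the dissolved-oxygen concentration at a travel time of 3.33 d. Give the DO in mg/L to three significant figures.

k_1 L₀/(k_r−k_1) = 0.142×54.1/(0.695−0.142) = 7.682/0.5530 = 13.89 mg/L.
e^(−k_1 t) = e^(−0.142×3.330) = 0.6232; e^(−k_r t) = e^(−0.695×3.330) = 0.09883.
D = 13.89 × (0.6232 − 0.09883) + 0.278 × 0.09883 = 7.285 + 0.02747 = 7.312 mg/L.
DO = C_s − D = 9.52 − 7.312 = 2.208 mg/L.

DO ≈ 2.21 mg/L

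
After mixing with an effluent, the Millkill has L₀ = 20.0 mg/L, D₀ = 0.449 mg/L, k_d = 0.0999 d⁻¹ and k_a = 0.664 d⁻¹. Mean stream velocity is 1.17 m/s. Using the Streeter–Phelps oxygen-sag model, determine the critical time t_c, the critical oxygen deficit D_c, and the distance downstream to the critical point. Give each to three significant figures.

t_c ≈ 3.12 d; D_c ≈ 2.20 mg/L; x_c ≈ 315 km

t_c = [1/(k_a−k_d)] ln[(k_a/k_d)(1 − D₀(k_a−k_d)/(k_d L₀))]
= [1/(0.664−0.0999)] ln[(0.664/0.0999)(1 − 0.449×0.5641/(0.0999×20.0))]
= (1/0.5641) ln[6.647 × 0.8732] = 1.773 × ln(5.804) = 1.773 × 1.759 = 3.117 d.
D_c = (k_d/k_a) L₀ e^(−k_d t_c) = (0.0999/0.664) × 20.0 × e^(−0.0999×3.117) = 0.1505 × 20.0 × 0.7324 = 2.204 mg/L.
x_c = v t_c = 1.17 m/s × 3.117 d × 86400 s/d = 315100 m ≈ 315 km.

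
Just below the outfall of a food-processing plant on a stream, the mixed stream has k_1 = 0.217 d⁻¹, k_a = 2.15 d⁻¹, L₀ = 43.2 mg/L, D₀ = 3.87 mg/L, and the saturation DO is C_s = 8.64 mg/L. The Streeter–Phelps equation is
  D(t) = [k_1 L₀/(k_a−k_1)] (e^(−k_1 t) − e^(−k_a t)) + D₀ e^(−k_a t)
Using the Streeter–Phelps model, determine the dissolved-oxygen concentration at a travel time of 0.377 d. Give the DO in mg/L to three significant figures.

DO ≈ 4.61 mg/L

k_1 L₀/(k_a−k_1) = 0.217×43.2/(2.15−0.217) = 9.374/1.933 = 4.850 mg/L.
e^(−k_1 t) = e^(−0.217×0.3770) = 0.9214; e^(−k_a t) = e^(−2.15×0.3770) = 0.4446.
D = 4.850 × (0.9214 − 0.4446) + 3.87 × 0.4446 = 2.312 + 1.721 = 4.033 mg/L.
DO = C_s − D = 8.64 − 4.033 = 4.607 mg/L.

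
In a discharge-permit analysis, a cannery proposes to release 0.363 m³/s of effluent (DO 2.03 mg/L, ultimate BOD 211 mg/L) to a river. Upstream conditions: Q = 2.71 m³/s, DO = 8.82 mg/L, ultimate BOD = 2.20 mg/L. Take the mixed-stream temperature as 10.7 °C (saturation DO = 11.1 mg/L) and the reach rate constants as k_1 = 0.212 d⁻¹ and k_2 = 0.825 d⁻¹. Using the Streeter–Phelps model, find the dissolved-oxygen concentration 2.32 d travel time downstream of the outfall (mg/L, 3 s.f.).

Mixed DO = (2.71×8.82 + 0.363×2.03)/(2.71+0.363) = 24.64/3.073 = 8.018 mg/L.
Mixed L₀ = (2.71×2.20 + 0.363×211)/(3.073) = 82.56/3.073 = 26.86 mg/L.
Initial deficit D₀ = C_s − DO₀ = 11.1 − 8.018 = 3.082 mg/L.
D(2.32) = [0.212×26.86/(0.825−0.212)](e^(−0.212×2.32) − e^(−0.825×2.32)) + 3.082 e^(−0.825×2.32)
= 9.291 × (0.6115 − 0.1475) + 3.082 × 0.1475 = 4.766 mg/L.
DO = 11.1 − 4.766 = 6.334 mg/L.

DO ≈ 6.33 mg/L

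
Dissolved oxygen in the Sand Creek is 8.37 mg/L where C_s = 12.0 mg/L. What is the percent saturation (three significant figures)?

% saturation = C/C_s × 100 = 8.37/12.0 × 100 = 69.7 %.

69.7 % saturation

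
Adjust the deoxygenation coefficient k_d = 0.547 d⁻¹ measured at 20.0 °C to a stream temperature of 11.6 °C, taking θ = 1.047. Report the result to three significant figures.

k_d ≈ 0.372 d⁻¹

k_d(T₂) = k_d(T₁) · θ^(T₂−T₁) = 0.547 × 1.047^(11.6−20.0)
= 0.547 × 1.047^-8.40 = 0.547 × 0.6799 = 0.3719 d⁻¹.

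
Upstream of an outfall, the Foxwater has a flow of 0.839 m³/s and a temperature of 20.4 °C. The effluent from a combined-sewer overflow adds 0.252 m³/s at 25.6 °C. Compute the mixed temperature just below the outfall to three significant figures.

21.6 °C

Flow-weighted mixing: C = (Q_r C_r + Q_w C_w)/(Q_r + Q_w)
= (0.839×20.4 + 0.252×25.6)/(0.839 + 0.252) = 23.57/1.091 = 21.60 °C.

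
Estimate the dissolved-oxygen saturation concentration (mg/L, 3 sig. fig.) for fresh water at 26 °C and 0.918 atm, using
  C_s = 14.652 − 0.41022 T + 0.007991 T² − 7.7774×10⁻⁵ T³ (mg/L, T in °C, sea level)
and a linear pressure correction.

C_s ≈ 7.36 mg/L

At sea level: C_s = 14.652 − 0.41022×26 + 0.007991×26² − 7.7774×10⁻⁵×26³ = 8.021 mg/L.
Pressure correction: C_s' = 8.021 × 0.918 = 7.363 mg/L.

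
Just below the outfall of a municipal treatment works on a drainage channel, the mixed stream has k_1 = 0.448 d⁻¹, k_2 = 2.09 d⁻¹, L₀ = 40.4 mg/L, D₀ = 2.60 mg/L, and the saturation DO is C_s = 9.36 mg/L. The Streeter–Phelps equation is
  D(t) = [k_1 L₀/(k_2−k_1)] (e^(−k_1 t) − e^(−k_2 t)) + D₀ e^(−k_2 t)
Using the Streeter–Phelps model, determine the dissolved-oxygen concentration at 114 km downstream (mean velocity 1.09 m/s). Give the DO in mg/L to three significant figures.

Travel time t = x/v = 114 km / (1.09 m/s) = 114000 m / 1.09 m/s = 104600 s = 1.210 d.
k_1 L₀/(k_2−k_1) = 0.448×40.4/(2.09−0.448) = 18.10/1.642 = 11.02 mg/L.
e^(−k_1 t) = e^(−0.448×1.210) = 0.5814; e^(−k_2 t) = e^(−2.09×1.210) = 0.07966.
D = 11.02 × (0.5814 − 0.07966) + 2.60 × 0.07966 = 5.531 + 0.2071 = 5.738 mg/L.
DO = C_s − D = 9.36 − 5.738 = 3.622 mg/L.

DO ≈ 3.62 mg/L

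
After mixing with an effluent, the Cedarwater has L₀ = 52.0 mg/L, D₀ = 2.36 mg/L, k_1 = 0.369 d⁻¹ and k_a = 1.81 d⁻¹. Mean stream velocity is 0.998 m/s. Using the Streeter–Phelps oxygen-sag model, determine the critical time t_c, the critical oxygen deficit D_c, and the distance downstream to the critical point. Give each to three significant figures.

t_c ≈ 0.968 d; D_c ≈ 7.42 mg/L; x_c ≈ 83.5 km

At the critical point dD/dt = 0, so k_1 L₀ e^(−k_1 t) = k_a D. Substituting D(t) from the Streeter–Phelps equation and solving for t gives
t_c = ln[(k_a/k_1)(1 − D₀(k_a−k_1)/(k_1 L₀))] / (k_a−k_1).
Here k_a−k_1 = 1.441 d⁻¹ and 1 − D₀(k_a−k_1)/(k_1 L₀) = 1 − 2.36×1.441/(0.369×52.0) = 0.8228, so
t_c = ln(4.905 × 0.8228) / 1.441 = 1.395 / 1.441 = 0.9682 d.
L(t_c) = L₀ e^(−k_1 t_c) = 52.0 × 0.6996 = 36.38 mg/L, and at the critical point k_a D_c = k_1 L, so D_c = (0.369/1.81) × 36.38 = 7.416 mg/L.
x_c = v t_c = 0.998 m/s × 0.9682 d × 86400 s/d = 83490 m ≈ 83.5 km.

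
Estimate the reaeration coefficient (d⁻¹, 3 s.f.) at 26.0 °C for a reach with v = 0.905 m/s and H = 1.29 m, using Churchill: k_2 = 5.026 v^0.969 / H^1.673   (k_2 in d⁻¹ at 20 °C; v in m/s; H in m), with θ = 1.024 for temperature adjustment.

k_2(20) = 5.026 × 0.905^0.969 / 1.29^1.673 = 5.026 × 0.9078 / 1.531 = 2.980 d⁻¹.
k_2(26.0) = 2.980 × 1.024^(26.0−20) = 2.980 × 1.153 = 3.436 d⁻¹.

k_2 ≈ 3.44 d⁻¹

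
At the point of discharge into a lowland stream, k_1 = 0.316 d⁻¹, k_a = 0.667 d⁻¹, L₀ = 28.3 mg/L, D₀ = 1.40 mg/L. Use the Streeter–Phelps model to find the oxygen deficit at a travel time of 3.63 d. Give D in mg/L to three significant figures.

k_1 L₀/(k_a−k_1) = 0.316×28.3/(0.667−0.316) = 8.943/0.3510 = 25.48 mg/L.
e^(−k_1 t) = e^(−0.316×3.630) = 0.3176; e^(−k_a t) = e^(−0.667×3.630) = 0.08881.
D = 25.48 × (0.3176 − 0.08881) + 1.40 × 0.08881 = 5.828 + 0.1243 = 5.952 mg/L.

D ≈ 5.95 mg/L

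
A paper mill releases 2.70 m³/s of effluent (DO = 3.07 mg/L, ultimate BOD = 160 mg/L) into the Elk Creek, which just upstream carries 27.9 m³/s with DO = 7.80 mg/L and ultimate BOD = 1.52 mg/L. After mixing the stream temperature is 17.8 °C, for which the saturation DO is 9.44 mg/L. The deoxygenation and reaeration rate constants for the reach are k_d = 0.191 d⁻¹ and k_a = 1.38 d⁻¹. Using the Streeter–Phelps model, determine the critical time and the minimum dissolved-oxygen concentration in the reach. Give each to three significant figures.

t_c ≈ 0.192 d; minimum DO ≈ 7.37 mg/L

Mixed DO = (27.9×7.80 + 2.70×3.07)/(27.9+2.70) = 225.9/30.60 = 7.383 mg/L.
Mixed L₀ = (27.9×1.52 + 2.70×160)/(30.60) = 474.4/30.60 = 15.50 mg/L.
Initial deficit D₀ = C_s − DO₀ = 9.44 − 7.383 = 2.057 mg/L.
t_c = (1/1.189) ln[(1.38/0.191)(1 − 2.057×1.189/(0.191×15.50))] = 0.8410 × ln(1.257) = 0.1921 d.
D_c = (0.191/1.38) × 15.50 × e^(−0.191×0.1921) = 0.1384 × 15.50 × 0.9640 = 2.068 mg/L.
Minimum DO = 9.44 − 2.068 = 7.372 mg/L.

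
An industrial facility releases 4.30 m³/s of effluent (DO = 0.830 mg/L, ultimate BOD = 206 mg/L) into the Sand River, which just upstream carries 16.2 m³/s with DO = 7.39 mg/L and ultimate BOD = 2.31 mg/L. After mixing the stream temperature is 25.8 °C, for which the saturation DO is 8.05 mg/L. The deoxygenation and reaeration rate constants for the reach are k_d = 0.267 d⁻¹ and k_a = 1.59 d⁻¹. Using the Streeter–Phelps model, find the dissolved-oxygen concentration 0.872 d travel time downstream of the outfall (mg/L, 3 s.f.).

Mixed DO = (16.2×7.39 + 4.30×0.830)/(16.2+4.30) = 123.3/20.50 = 6.014 mg/L.
Mixed L₀ = (16.2×2.31 + 4.30×206)/(20.50) = 923.2/20.50 = 45.04 mg/L.
Initial deficit D₀ = C_s − DO₀ = 8.05 − 6.014 = 2.036 mg/L.
D(0.872) = [0.267×45.04/(1.59−0.267)](e^(−0.267×0.872) − e^(−1.59×0.872)) + 2.036 e^(−1.59×0.872)
= 9.089 × (0.7923 − 0.2500) + 2.036 × 0.2500 = 5.438 mg/L.
DO = 8.05 − 5.438 = 2.612 mg/L.

DO ≈ 2.61 mg/L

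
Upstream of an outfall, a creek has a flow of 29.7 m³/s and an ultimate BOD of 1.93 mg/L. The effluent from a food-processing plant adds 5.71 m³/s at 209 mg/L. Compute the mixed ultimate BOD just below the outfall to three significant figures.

35.3 mg/L

Flow-weighted mixing: C = (Q_r C_r + Q_w C_w)/(Q_r + Q_w)
= (29.7×1.93 + 5.71×209)/(29.7 + 5.71) = 1251/35.41 = 35.32 mg/L.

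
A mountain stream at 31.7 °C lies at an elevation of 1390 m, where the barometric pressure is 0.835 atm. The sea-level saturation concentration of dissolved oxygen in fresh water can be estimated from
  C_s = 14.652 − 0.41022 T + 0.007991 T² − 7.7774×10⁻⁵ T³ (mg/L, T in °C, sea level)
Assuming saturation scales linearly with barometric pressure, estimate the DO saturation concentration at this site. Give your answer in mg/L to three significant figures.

At sea level: C_s = 14.652 − 0.41022×31.7 + 0.007991×31.7² − 7.7774×10⁻⁵×31.7³ = 7.201 mg/L.
Pressure correction: C_s' = 7.201 × 0.835 = 6.013 mg/L.

C_s ≈ 6.01 mg/L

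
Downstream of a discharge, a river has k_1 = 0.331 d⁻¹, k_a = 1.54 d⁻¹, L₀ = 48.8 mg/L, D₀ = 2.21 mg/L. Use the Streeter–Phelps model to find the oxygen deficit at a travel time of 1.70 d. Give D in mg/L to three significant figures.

D ≈ 6.80 mg/L

k_1 L₀/(k_a−k_1) = 0.331×48.8/(1.54−0.331) = 16.15/1.209 = 13.36 mg/L.
e^(−k_1 t) = e^(−0.331×1.700) = 0.5697; e^(−k_a t) = e^(−1.54×1.700) = 0.07295.
D = 13.36 × (0.5697 − 0.07295) + 2.21 × 0.07295 = 6.636 + 0.1612 = 6.798 mg/L.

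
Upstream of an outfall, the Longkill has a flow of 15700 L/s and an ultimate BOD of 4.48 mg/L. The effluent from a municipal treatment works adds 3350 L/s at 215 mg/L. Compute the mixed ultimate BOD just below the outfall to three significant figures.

41.5 mg/L

Flow-weighted mixing: C = (Q_r C_r + Q_w C_w)/(Q_r + Q_w)
= (15700×4.48 + 3350×215)/(15700 + 3350) = 790600/19050 = 41.50 mg/L.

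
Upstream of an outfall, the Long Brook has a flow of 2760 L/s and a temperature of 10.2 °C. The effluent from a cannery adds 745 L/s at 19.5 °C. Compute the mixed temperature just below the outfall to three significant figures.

Flow-weighted mixing: C = (Q_r C_r + Q_w C_w)/(Q_r + Q_w)
= (2760×10.2 + 745×19.5)/(2760 + 745) = 42680/3505 = 12.18 °C.

12.2 °C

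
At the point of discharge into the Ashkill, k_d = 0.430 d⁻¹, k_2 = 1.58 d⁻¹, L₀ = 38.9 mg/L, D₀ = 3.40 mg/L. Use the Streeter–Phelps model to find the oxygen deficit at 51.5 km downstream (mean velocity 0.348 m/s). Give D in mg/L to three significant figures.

Travel time t = x/v = 51.5 km / (0.348 m/s) = 51500 m / 0.348 m/s = 148000 s = 1.713 d.
k_d L₀/(k_2−k_d) = 0.430×38.9/(1.58−0.430) = 16.73/1.150 = 14.55 mg/L.
e^(−k_d t) = e^(−0.430×1.713) = 0.4788; e^(−k_2 t) = e^(−1.58×1.713) = 0.06679.
D = 14.55 × (0.4788 − 0.06679) + 3.40 × 0.06679 = 5.993 + 0.2271 = 6.220 mg/L.

D ≈ 6.22 mg/L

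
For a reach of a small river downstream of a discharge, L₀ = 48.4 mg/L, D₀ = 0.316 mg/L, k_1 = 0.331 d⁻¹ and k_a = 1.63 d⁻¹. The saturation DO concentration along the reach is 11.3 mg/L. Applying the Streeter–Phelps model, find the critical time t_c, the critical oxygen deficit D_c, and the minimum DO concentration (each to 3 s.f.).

t_c ≈ 1.21 d; D_c ≈ 6.59 mg/L; min DO ≈ 4.71 mg/L

At the critical point dD/dt = 0, so k_1 L₀ e^(−k_1 t) = k_a D. Substituting D(t) from the Streeter–Phelps equation and solving for t gives
t_c = ln[(k_a/k_1)(1 − D₀(k_a−k_1)/(k_1 L₀))] / (k_a−k_1).
Here k_a−k_1 = 1.299 d⁻¹ and 1 − D₀(k_a−k_1)/(k_1 L₀) = 1 − 0.316×1.299/(0.331×48.4) = 0.9744, so
t_c = ln(4.924 × 0.9744) / 1.299 = 1.568 / 1.299 = 1.207 d.
D_c = (k_1/k_a) L₀ e^(−k_1 t_c) = (0.331/1.63) × 48.4 × e^(−0.331×1.207) = 0.2031 × 48.4 × 0.6706 = 6.591 mg/L.
Minimum DO = C_s − D_c = 11.3 − 6.591 = 4.709 mg/L.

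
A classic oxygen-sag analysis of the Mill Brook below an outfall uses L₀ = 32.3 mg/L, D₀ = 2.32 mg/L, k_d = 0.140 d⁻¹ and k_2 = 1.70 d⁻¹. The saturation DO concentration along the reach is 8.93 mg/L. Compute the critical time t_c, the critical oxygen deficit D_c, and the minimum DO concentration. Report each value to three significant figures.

t_c ≈ 0.568 d; D_c ≈ 2.46 mg/L; min DO ≈ 6.47 mg/L

t_c = [1/(k_2−k_d)] ln[(k_2/k_d)(1 − D₀(k_2−k_d)/(k_d L₀))]
= [1/(1.70−0.140)] ln[(1.70/0.140)(1 − 2.32×1.560/(0.140×32.3))]
= (1/1.560) ln[12.14 × 0.1996] = 0.6410 × ln(2.424) = 0.6410 × 0.8855 = 0.5676 d.
L(t_c) = L₀ e^(−k_d t_c) = 32.3 × 0.9236 = 29.83 mg/L, and at the critical point k_2 D_c = k_d L, so D_c = (0.140/1.70) × 29.83 = 2.457 mg/L.
Minimum DO = C_s − D_c = 8.93 − 2.457 = 6.473 mg/L.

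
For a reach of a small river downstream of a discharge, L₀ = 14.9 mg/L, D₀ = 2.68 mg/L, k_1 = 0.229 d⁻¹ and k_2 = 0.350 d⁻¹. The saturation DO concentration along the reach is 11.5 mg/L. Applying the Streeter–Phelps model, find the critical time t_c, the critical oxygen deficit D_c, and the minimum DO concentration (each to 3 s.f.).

t_c ≈ 2.68 d; D_c ≈ 5.28 mg/L; min DO ≈ 6.22 mg/L

With k_2/k_1 = 1.528 and 1 − D₀(k_2−k_1)/(k_1 L₀) = 0.9050,
t_c = ln(1.528 × 0.9050) / (0.350 − 0.229) = ln(1.383) / 0.1210 = 0.3243/0.1210 = 2.681 d.
L(t_c) = L₀ e^(−k_1 t_c) = 14.9 × 0.5413 = 8.065 mg/L, and at the critical point k_2 D_c = k_1 L, so D_c = (0.229/0.350) × 8.065 = 5.277 mg/L.
Minimum DO = C_s − D_c = 11.5 − 5.277 = 6.223 mg/L.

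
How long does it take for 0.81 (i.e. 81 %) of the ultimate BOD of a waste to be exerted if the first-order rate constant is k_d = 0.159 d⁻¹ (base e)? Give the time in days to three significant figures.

t ≈ 10.4 d

y/L₀ = 1 − e^(−k_d t) = 0.81 ⇒ e^(−k_d t) = 0.190
t = −ln(0.190) / 0.159 = 1.661 / 0.159 = 10.44 d.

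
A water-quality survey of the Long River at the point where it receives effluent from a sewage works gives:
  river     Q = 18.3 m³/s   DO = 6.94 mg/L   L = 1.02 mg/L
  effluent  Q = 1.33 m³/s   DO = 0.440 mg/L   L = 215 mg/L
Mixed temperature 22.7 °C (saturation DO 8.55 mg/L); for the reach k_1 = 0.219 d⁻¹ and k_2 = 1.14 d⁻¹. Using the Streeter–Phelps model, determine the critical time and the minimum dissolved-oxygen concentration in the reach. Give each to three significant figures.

t_c ≈ 0.910 d; minimum DO ≈ 6.11 mg/L

Mixed DO = (18.3×6.94 + 1.33×0.440)/(18.3+1.33) = 127.6/19.63 = 6.500 mg/L.
Mixed L₀ = (18.3×1.02 + 1.33×215)/(19.63) = 304.6/19.63 = 15.52 mg/L.
Initial deficit D₀ = C_s − DO₀ = 8.55 − 6.500 = 2.050 mg/L.
t_c = (1/0.9210) ln[(1.14/0.219)(1 − 2.050×0.9210/(0.219×15.52))] = 1.086 × ln(2.313) = 0.9104 d.
D_c = (0.219/1.14) × 15.52 × e^(−0.219×0.9104) = 0.1921 × 15.52 × 0.8192 = 2.442 mg/L.
Minimum DO = 8.55 − 2.442 = 6.108 mg/L.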